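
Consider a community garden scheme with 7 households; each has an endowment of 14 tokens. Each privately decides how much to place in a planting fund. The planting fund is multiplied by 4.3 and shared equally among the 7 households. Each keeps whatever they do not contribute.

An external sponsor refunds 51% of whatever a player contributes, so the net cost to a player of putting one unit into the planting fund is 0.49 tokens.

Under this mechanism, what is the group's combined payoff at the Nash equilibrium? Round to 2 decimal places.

471.38 tokens

Under the mechanism each unit contributed yields (4.3/7) / 0.49 = 1.2536 back to its contributor per unit of net cost, which exceeds 1, making full contribution the dominant choice for everyone.
So the Nash equilibrium is full contribution by all 7; the group earns 7 × (14 × 0.51 + 4.3 × 14) = 471.38.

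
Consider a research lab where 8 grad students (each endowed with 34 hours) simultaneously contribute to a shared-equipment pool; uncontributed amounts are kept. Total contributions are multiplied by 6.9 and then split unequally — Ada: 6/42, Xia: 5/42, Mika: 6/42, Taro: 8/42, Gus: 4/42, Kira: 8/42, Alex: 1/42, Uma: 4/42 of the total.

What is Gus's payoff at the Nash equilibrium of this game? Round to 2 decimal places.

78.69 hours

For player j, contributing a unit is worthwhile iff 6.9 × (j's share) ≥ 1, i.e. iff j's share is at least 0.1449.
Taro and Kira are above the threshold, contributing 34 each; the remaining 6 contribute 0. Total contributed: 68.
Gus keeps 34 and receives 6.9 × 68 × 4/42 = 44.69 from the shared-equipment pool, for a payoff of 78.69.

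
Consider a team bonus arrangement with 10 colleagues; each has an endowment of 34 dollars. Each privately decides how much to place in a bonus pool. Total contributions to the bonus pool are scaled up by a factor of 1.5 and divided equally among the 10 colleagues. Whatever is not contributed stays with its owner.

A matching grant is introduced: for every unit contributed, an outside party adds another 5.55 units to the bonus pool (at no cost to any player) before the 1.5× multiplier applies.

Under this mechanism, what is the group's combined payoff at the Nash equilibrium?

With the mechanism, a contributed unit returns 1.5 × 6.55 / 10 = 0.9825 per unit of net cost — still below 1 — so contributing 0 remains dominant for every player.
At the Nash equilibrium no one contributes; group total payoff = 10 × 34 = 340.

340.00 dollars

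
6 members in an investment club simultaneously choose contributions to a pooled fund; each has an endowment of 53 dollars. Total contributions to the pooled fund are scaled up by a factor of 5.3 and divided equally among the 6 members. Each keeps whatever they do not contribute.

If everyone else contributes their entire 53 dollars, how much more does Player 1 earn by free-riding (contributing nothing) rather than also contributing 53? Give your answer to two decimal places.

Switching from a contribution of 53 to 0 lets Player 1 keep an extra 53 dollars, but lowers the pooled fund by 53, which costs Player 1 their own share of that drop: 5.3/6 × 53 = 46.82.
Net gain = 53 − 46.82 = 6.18. The private return per contributed unit (0.8833) is below 1, so free-riding is indeed the best response regardless of what the others do.

6.18 dollars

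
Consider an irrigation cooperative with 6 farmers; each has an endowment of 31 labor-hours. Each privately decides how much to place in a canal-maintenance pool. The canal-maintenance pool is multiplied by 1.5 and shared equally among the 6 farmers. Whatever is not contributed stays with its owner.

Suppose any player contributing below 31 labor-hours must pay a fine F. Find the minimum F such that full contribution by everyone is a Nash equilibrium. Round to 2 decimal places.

23.25 labor-hours

Given the others contribute fully, the best deviation is to contribute 0 (any partial contribution still incurs the fine and gives up units whose private return 0.2500 is below 1).
Deviating from 31 to 0 saves 31 labor-hours but forfeits the deviator's share of the drop in the canal-maintenance pool: 1.5/6 × 31 = 7.75.
So the deviation gain is 31 − 7.75 = 23.25, and the fine must be at least 23.25 labor-hours to wipe it out.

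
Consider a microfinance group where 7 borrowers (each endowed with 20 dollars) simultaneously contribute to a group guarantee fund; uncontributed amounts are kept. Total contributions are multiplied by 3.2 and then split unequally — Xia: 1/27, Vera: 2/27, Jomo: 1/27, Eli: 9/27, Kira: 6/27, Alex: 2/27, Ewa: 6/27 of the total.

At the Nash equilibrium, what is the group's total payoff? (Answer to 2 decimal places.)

A player with share s gets back 3.2·s per unit contributed, so full contribution is dominant for anyone with s > 1/3.2 = 0.3125 and zero contribution is dominant for anyone below.
The only share above 0.3125 is Eli's 9/27, contributing 20; the remaining 6 contribute 0. Total contributed: 20.
The group guarantee fund pays out 3.2 × 20 = 64.00 in total (split across the unequal shares, but the aggregate is all that matters for the group sum).
The 6 free-riders keep 20 each, adding 120. Group total = 120 + 64.00 = 184.00.

184.00 dollars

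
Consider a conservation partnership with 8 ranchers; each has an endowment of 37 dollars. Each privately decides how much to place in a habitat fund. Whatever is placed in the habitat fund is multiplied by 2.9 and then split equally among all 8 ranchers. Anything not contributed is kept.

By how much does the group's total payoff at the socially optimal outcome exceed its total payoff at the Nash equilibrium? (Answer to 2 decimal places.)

Each contributed unit returns 2.9/8 = 0.3625 to its contributor — below 1 — so contributing 0 is dominant for every player. At the Nash equilibrium everyone keeps their 37, and the group total is 8 × 37 = 296.
Each contributed unit returns 2.900 to the group as a whole (0.3625 to each of 8 players), which exceeds 1, so the social optimum is full contribution: group total = 2.900 × 296 = 858.40.
Efficiency loss = 858.40 − 296 = 562.40.

562.40 dollars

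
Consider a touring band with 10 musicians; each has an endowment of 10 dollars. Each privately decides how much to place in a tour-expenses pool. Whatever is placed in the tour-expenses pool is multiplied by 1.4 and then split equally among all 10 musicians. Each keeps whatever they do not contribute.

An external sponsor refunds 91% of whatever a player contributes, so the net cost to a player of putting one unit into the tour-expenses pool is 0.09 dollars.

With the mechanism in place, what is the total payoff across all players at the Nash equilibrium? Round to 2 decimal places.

With the mechanism, a contributed unit returns (1.4/10) / 0.09 = 1.5556 per unit of net cost to the contributor — now above 1 — so contributing fully is weakly dominant for every player.
At the Nash equilibrium everyone contributes 10. Group total payoff = 10 × (10 × 0.91 + 1.4 × 10) = 231.00.

231.00 dollars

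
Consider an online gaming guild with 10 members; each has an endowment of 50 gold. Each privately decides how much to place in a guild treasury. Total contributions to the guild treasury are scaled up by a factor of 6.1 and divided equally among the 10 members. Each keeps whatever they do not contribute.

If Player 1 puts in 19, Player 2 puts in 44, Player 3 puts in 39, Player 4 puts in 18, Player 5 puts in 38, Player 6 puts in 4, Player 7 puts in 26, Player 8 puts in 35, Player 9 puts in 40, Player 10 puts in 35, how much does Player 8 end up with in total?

196.78 gold

Total contributed: 19 + 44 + 39 + 18 + 38 + 4 + 26 + 35 + 40 + 35 = 298.
Each receives 6.1 × 298 / 10 = 181.78 from the guild treasury.
Player 8 keeps 50 − 35 = 15, so Player 8's payoff is 15 + 181.78 = 196.78.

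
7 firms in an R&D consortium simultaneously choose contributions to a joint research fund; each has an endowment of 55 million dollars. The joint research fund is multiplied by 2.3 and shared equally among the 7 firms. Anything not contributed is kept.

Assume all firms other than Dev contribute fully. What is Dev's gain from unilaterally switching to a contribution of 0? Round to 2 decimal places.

36.93 million dollars

Switching from a contribution of 55 to 0 lets Dev keep an extra 55 million dollars, but lowers the joint research fund by 55, which costs Dev their own share of that drop: 2.3/7 × 55 = 18.07.
Net gain = 55 − 18.07 = 36.93. The private return per contributed unit (0.3286) is below 1, so free-riding is indeed the best response regardless of what the others do.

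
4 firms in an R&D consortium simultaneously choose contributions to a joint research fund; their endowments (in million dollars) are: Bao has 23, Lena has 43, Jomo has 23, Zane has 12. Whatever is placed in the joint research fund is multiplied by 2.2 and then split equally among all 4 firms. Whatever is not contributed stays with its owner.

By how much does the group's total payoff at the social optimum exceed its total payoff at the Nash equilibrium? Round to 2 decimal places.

The private return per contributed unit is 2.2/4 = 0.5500 < 1 for every player regardless of endowment, so the Nash equilibrium is zero contribution and the group total is Σ E_j = 23 + 43 + 23 + 12 = 101.
Each contributed unit returns 2.200 to the group, so the social optimum is full contribution by everyone: group total = 2.200 × 101 = 222.20.
Efficiency loss = (2.200 − 1) × 101 = 121.20.

121.20 million dollars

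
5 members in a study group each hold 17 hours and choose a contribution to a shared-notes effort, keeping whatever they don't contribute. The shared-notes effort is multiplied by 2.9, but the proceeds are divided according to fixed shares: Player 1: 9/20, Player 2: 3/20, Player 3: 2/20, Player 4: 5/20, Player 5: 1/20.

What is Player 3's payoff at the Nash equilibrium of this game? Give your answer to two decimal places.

For player j, contributing a unit is worthwhile iff 2.9 × (j's share) ≥ 1, i.e. iff j's share is at least 0.3448.
The only share above 0.3448 is Player 1's 9/20, contributing 17; the remaining 4 contribute 0. Total contributed: 17.
Player 3 keeps 17 and receives 2.9 × 17 × 2/20 = 4.93 from the shared-notes effort, for a payoff of 21.93.

21.93 hours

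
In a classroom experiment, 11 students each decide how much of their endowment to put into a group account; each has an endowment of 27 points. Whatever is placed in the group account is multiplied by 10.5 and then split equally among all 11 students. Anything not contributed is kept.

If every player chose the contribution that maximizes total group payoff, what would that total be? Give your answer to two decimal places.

Each contributed unit returns 10.500 to the group as a whole (0.9545 to each of 11 players), which exceeds 1, so the social optimum is full contribution: group total = 10.500 × 297 = 3118.50.

3118.50 points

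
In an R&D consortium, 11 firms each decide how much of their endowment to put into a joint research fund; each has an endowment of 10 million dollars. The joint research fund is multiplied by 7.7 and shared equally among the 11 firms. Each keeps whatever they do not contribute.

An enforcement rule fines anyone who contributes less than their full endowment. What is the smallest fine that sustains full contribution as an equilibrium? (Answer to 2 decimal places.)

3.00 million dollars

Given the others contribute fully, the best deviation is to contribute 0 (any partial contribution still incurs the fine and gives up units whose private return 0.7000 is below 1).
Deviating from 10 to 0 saves 10 million dollars but forfeits the deviator's share of the drop in the joint research fund: 7.7/11 × 10 = 7.00.
So the deviation gain is 10 − 7.00 = 3.00, and the fine must be at least 3.00 million dollars to wipe it out.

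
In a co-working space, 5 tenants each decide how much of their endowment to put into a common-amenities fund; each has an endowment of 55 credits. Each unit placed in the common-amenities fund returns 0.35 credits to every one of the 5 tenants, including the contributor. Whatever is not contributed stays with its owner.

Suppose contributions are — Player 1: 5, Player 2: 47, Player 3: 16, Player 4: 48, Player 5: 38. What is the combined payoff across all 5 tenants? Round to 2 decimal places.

Total contributed: 5 + 47 + 16 + 48 + 38 = 154; total kept: 5 × 55 − 154 = 121.
The common-amenities fund pays out 0.35 × 5 × 154 = 269.50 in aggregate.
Group total = 121 + 269.50 = 390.50.

390.50 credits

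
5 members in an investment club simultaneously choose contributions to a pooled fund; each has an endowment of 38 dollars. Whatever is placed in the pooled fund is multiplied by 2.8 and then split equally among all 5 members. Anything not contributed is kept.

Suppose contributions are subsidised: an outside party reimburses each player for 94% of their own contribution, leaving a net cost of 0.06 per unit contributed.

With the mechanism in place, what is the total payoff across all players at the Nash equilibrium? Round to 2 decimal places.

710.60 dollars

Under the mechanism each unit contributed yields (2.8/5) / 0.06 = 9.3333 back to its contributor per unit of net cost, which exceeds 1, making full contribution the dominant choice for everyone.
So the Nash equilibrium is full contribution by all 5; the group earns 5 × (38 × 0.94 + 2.8 × 38) = 710.60.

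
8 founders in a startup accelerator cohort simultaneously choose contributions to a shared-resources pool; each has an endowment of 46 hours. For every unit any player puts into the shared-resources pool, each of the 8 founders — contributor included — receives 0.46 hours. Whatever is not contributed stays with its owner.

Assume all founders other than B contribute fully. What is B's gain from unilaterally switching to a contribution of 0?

24.84 hours

Switching from a contribution of 46 to 0 lets B keep an extra 46 hours, but lowers the shared-resources pool by 46, which costs B their own share of that drop: 0.46 × 46 = 21.16.
Net gain = 46 − 21.16 = 24.84. The private return per contributed unit (0.46) is below 1, so free-riding is indeed the best response regardless of what the others do.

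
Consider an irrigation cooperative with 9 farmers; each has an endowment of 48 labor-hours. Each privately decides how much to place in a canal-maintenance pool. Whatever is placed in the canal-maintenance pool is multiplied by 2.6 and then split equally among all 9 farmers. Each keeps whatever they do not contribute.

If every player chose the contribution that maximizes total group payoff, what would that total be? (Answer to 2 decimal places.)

Each contributed unit returns 2.600 to the group as a whole (0.2889 to each of 9 players), which exceeds 1, so the social optimum is full contribution: group total = 2.600 × 432 = 1123.20.

1123.20 labor-hours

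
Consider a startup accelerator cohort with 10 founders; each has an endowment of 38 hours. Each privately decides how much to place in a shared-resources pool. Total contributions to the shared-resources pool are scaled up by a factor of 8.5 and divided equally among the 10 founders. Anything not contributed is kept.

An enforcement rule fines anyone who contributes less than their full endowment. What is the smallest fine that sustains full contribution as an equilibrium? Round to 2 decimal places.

5.70 hours

Given the others contribute fully, the best deviation is to contribute 0 (any partial contribution still incurs the fine and gives up units whose private return 0.8500 is below 1).
Deviating from 38 to 0 saves 38 hours but forfeits the deviator's share of the drop in the shared-resources pool: 8.5/10 × 38 = 32.30.
So the deviation gain is 38 − 32.30 = 5.70, and the fine must be at least 5.70 hours to wipe it out.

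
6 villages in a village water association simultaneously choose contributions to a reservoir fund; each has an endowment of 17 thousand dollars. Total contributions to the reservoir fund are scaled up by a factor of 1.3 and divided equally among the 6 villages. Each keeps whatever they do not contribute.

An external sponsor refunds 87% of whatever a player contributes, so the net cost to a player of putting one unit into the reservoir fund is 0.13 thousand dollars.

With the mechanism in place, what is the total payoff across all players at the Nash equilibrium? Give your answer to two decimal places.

221.34 thousand dollars

With the mechanism, a contributed unit returns (1.3/6) / 0.13 = 1.6667 per unit of net cost to the contributor — now above 1 — so contributing fully is weakly dominant for every player.
So the Nash equilibrium is full contribution by all 6; the group earns 6 × (17 × 0.87 + 1.3 × 17) = 221.34.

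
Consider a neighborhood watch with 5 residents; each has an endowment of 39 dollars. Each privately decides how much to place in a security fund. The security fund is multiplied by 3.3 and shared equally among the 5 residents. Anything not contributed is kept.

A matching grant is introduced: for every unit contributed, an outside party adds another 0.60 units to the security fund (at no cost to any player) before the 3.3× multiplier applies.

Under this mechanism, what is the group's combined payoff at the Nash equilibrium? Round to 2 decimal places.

The effective private return per unit is now 3.3 × 1.60 / 5 = 1.0560 > 1, so every player's dominant strategy flips to full contribution.
At the Nash equilibrium everyone contributes 39. Group total payoff = 3.3 × 1.60 × 195 = 1029.60.

1029.60 dollars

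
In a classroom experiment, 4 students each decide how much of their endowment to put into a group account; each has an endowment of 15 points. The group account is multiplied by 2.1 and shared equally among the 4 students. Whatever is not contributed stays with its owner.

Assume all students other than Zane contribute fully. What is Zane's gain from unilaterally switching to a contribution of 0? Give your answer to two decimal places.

Switching from a contribution of 15 to 0 lets Zane keep an extra 15 points, but lowers the group account by 15, which costs Zane their own share of that drop: 2.1/4 × 15 = 7.87.
Net gain = 15 − 7.87 = 7.13. The private return per contributed unit (0.5250) is below 1, so free-riding is indeed the best response regardless of what the others do.

7.13 points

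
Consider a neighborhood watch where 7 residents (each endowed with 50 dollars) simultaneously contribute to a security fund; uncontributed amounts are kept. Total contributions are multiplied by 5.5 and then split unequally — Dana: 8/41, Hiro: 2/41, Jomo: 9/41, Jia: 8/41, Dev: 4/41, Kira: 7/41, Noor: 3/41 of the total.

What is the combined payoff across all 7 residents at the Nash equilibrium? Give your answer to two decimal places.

A player with share s gets back 5.5·s per unit contributed, so full contribution is dominant for anyone with s > 1/5.5 = 0.1818 and zero contribution is dominant for anyone below.
Dana, Jomo and Jia are above the threshold, contributing 50 each; the remaining 4 contribute 0. Total contributed: 150.
The security fund pays out 5.5 × 150 = 825.00 in total (split across the unequal shares, but the aggregate is all that matters for the group sum).
The 4 free-riders keep 50 each, adding 200. Group total = 200 + 825.00 = 1025.00.

1025.00 dollars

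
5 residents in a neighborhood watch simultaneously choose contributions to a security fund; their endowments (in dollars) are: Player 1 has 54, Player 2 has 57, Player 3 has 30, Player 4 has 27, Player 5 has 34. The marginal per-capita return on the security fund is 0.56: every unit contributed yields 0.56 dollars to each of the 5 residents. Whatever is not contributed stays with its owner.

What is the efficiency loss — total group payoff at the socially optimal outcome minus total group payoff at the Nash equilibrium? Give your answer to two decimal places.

363.60 dollars

The private return per contributed unit is 0.56 < 1 for everyone, so the Nash equilibrium is zero contribution and the group total is Σ E_j = 54 + 57 + 30 + 27 + 34 = 202.
Each contributed unit returns 2.800 to the group, so the social optimum is full contribution by everyone: group total = 2.800 × 202 = 565.60.
Efficiency loss = (2.800 − 1) × 202 = 363.60.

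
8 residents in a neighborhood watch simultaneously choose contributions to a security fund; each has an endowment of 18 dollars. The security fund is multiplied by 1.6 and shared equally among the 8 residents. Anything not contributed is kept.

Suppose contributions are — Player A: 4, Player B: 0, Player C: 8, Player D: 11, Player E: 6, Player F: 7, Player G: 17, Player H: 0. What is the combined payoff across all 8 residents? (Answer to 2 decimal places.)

175.80 dollars

Total contributed: 4 + 0 + 8 + 11 + 6 + 7 + 17 + 0 = 53; total kept: 8 × 18 − 53 = 91.
The security fund pays out 1.6 × 53 = 84.80 in aggregate.
Group total = 91 + 84.80 = 175.80.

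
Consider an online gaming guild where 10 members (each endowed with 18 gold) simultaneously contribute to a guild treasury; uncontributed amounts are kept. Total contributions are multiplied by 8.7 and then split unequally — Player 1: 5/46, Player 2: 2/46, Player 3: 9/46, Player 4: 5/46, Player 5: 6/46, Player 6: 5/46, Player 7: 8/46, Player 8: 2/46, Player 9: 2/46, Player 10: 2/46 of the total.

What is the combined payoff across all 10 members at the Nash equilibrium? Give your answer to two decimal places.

595.80 gold

Each unit j contributes comes back to j as 8.7 × (j's share), so j prefers to contribute only if that share exceeds 1/8.7 = 0.1149; otherwise keeping the unit dominates.
The shares above 0.1149 belong to Player 3, Player 5 and Player 7, contributing 18 each; the remaining 7 contribute 0. Total contributed: 54.
The guild treasury pays out 8.7 × 54 = 469.80 in total (split across the unequal shares, but the aggregate is all that matters for the group sum).
The 7 free-riders keep 18 each, adding 126. Group total = 126 + 469.80 = 595.80.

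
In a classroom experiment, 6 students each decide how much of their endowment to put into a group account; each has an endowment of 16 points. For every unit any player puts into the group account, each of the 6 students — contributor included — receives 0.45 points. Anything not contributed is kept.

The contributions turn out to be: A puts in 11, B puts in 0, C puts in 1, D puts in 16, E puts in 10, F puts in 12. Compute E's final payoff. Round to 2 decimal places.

28.50 points

Total contributed: 11 + 0 + 1 + 16 + 10 + 12 = 50.
Each receives 0.45 × 50 = 22.50 from the group account.
E keeps 16 − 10 = 6, so E's payoff is 6 + 22.50 = 28.50.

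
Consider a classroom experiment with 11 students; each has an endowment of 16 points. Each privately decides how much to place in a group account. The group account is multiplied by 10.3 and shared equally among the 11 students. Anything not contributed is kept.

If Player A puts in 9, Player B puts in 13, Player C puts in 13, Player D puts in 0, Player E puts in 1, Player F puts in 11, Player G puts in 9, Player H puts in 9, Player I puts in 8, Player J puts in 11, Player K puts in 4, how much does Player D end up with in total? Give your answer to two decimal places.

98.40 points

Total contributed: 9 + 13 + 13 + 0 + 1 + 11 + 9 + 9 + 8 + 11 + 4 = 88.
Each receives 10.3 × 88 / 11 = 82.40 from the group account.
Player D keeps 16 − 0 = 16, so Player D's payoff is 16 + 82.40 = 98.40.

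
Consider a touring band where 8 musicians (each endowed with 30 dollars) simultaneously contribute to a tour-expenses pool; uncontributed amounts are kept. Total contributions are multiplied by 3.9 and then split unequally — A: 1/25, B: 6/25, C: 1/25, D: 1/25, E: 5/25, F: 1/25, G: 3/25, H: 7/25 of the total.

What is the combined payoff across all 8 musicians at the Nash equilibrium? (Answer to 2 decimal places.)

327.00 dollars

Player j's private return per contributed unit is 3.9 × (j's share). Contributing is weakly dominant for j when that share is at least 1/3.9 = 0.2564, and contributing 0 is dominant otherwise.
The only share above 0.2564 is H's 7/25, contributing 30; the remaining 7 contribute 0. Total contributed: 30.
The tour-expenses pool pays out 3.9 × 30 = 117.00 in total (split across the unequal shares, but the aggregate is all that matters for the group sum).
The 7 free-riders keep 30 each, adding 210. Group total = 210 + 117.00 = 327.00.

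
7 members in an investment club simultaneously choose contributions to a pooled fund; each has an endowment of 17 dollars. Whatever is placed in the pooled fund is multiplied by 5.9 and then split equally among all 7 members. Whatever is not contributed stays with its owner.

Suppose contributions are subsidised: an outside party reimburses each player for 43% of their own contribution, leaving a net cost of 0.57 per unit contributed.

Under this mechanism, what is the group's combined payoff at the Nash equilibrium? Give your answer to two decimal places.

Under the mechanism each unit contributed yields (5.9/7) / 0.57 = 1.4787 back to its contributor per unit of net cost, which exceeds 1, making full contribution the dominant choice for everyone.
So the Nash equilibrium is full contribution by all 7; the group earns 7 × (17 × 0.43 + 5.9 × 17) = 753.27.

753.27 dollars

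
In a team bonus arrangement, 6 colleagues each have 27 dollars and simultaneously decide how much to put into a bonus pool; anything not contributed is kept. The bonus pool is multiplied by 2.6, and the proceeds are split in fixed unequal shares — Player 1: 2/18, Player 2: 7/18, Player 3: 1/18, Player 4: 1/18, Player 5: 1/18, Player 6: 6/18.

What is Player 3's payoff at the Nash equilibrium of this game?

30.90 dollars

For player j, contributing a unit is worthwhile iff 2.6 × (j's share) ≥ 1, i.e. iff j's share is at least 0.3846.
Only Player 2 (7/18) clears that bar, contributing 27; the remaining 5 contribute 0. Total contributed: 27.
Player 3 keeps 27 and receives 2.6 × 27 × 1/18 = 3.90 from the bonus pool, for a payoff of 30.90.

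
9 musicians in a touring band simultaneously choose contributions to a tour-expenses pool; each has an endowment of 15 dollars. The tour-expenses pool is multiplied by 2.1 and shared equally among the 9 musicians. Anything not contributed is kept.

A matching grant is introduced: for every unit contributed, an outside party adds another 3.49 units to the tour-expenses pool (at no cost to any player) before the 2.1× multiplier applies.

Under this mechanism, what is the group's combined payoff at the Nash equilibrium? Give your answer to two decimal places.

Under the mechanism each unit contributed yields 2.1 × 4.49 / 9 = 1.0477 back to its contributor per unit of net cost, which exceeds 1, making full contribution the dominant choice for everyone.
So the Nash equilibrium is full contribution by all 9; the group earns 2.1 × 4.49 × 135 = 1272.92.

1272.92 dollars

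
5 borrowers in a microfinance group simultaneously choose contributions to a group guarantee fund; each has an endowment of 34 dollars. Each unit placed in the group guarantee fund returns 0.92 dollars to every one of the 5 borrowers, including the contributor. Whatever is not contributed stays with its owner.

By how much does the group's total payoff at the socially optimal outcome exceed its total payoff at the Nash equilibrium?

The private return per contributed unit is 0.92 < 1, so contributing 0 is dominant for every player. At the Nash equilibrium everyone keeps their 34, and the group total is 5 × 34 = 170.
Each contributed unit returns 4.600 to the group as a whole (0.92 to each of 5 players), which exceeds 1, so the social optimum is full contribution: group total = 4.600 × 170 = 782.00.
Efficiency loss = 782.00 − 170 = 612.00.

612.00 dollars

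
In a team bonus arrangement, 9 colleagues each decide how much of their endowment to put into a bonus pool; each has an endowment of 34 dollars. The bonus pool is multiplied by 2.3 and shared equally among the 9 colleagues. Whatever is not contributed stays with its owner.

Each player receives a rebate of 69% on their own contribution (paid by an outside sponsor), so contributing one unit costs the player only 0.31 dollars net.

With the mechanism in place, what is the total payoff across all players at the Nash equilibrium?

With the mechanism, a contributed unit returns (2.3/9) / 0.31 = 0.8244 per unit of net cost — still below 1 — so contributing 0 remains dominant for every player.
At the Nash equilibrium no one contributes; group total payoff = 9 × 34 = 306.

306.00 dollars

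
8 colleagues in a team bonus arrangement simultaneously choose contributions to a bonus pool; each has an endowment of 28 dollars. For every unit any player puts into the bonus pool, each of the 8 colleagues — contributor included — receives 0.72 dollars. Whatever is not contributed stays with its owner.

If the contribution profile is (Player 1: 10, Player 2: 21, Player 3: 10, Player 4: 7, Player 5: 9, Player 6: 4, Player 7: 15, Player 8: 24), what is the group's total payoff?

700.00 dollars

Total contributed: 10 + 21 + 10 + 7 + 9 + 4 + 15 + 24 = 100; total kept: 8 × 28 − 100 = 124.
The bonus pool pays out 0.72 × 8 × 100 = 576.00 in aggregate.
Group total = 124 + 576.00 = 700.00.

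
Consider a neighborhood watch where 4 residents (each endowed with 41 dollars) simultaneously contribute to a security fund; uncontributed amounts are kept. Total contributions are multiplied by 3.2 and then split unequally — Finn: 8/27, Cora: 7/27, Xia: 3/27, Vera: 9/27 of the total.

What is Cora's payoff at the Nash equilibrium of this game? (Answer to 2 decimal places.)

A player with share s gets back 3.2·s per unit contributed, so full contribution is dominant for anyone with s > 1/3.2 = 0.3125 and zero contribution is dominant for anyone below.
The only share above 0.3125 is Vera's 9/27, contributing 41; the remaining 3 contribute 0. Total contributed: 41.
Cora keeps 41 and receives 3.2 × 41 × 7/27 = 34.01 from the security fund, for a payoff of 75.01.

75.01 dollars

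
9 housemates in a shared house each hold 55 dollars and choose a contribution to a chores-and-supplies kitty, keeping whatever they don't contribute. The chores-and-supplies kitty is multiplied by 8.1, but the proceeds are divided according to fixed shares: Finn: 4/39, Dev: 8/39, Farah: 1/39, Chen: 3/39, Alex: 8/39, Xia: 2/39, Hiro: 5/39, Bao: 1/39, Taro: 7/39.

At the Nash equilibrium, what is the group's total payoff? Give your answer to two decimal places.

2057.00 dollars

Player j's private return per contributed unit is 8.1 × (j's share). Contributing is weakly dominant for j when that share is at least 1/8.1 = 0.1235, and contributing 0 is dominant otherwise.
Dev, Alex, Hiro and Taro clear that bar, contributing 55 each; the remaining 5 contribute 0. Total contributed: 220.
The chores-and-supplies kitty pays out 8.1 × 220 = 1782.00 in total (split across the unequal shares, but the aggregate is all that matters for the group sum).
The 5 free-riders keep 55 each, adding 275. Group total = 275 + 1782.00 = 2057.00.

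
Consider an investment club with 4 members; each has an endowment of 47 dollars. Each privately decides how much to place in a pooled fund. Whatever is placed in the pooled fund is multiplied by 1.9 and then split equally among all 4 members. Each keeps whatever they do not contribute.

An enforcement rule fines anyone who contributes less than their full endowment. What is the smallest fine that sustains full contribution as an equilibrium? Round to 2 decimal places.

Given the others contribute fully, the best deviation is to contribute 0 (any partial contribution still incurs the fine and gives up units whose private return 0.4750 is below 1).
Deviating from 47 to 0 saves 47 dollars but forfeits the deviator's share of the drop in the pooled fund: 1.9/4 × 47 = 22.32.
So the deviation gain is 47 − 22.32 = 24.68, and the fine must be at least 24.68 dollars to wipe it out.

24.68 dollars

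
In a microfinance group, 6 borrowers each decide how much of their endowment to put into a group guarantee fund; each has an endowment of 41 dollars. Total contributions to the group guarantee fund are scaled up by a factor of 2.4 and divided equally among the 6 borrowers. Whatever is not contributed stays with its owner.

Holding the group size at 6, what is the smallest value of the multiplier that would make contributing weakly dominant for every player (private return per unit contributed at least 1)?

6

A contributed unit returns (multiplier)/6 to its contributor.
This reaches 1 exactly when the multiplier is 6.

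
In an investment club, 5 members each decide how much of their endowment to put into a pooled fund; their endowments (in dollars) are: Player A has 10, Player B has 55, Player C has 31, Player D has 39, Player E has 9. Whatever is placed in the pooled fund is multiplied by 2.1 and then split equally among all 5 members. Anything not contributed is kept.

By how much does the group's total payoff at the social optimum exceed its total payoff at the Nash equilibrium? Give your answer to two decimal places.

The private return per contributed unit is 2.1/5 = 0.4200 < 1 for every player regardless of endowment, so the Nash equilibrium is zero contribution and the group total is Σ E_j = 10 + 55 + 31 + 39 + 9 = 144.
Each contributed unit returns 2.100 to the group, so the social optimum is full contribution by everyone: group total = 2.100 × 144 = 302.40.
Efficiency loss = (2.100 − 1) × 144 = 158.40.

158.40 dollars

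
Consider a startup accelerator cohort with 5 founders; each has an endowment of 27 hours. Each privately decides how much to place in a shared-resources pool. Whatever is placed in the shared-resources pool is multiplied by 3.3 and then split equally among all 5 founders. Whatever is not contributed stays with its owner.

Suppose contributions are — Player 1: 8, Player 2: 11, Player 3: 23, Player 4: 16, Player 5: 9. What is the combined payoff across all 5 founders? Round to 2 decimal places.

Total contributed: 8 + 11 + 23 + 16 + 9 = 67; total kept: 5 × 27 − 67 = 68.
The shared-resources pool pays out 3.3 × 67 = 221.10 in aggregate.
Group total = 68 + 221.10 = 289.10.

289.10 hours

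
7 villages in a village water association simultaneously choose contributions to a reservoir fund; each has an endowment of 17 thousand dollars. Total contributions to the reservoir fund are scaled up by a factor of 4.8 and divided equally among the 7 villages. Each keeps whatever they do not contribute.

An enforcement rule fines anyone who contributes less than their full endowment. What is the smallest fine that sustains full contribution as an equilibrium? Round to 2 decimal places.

5.34 thousand dollars

Given the others contribute fully, the best deviation is to contribute 0 (any partial contribution still incurs the fine and gives up units whose private return 0.6857 is below 1).
Deviating from 17 to 0 saves 17 thousand dollars but forfeits the deviator's share of the drop in the reservoir fund: 4.8/7 × 17 = 11.66.
So the deviation gain is 17 − 11.66 = 5.34, and the fine must be at least 5.34 thousand dollars to wipe it out.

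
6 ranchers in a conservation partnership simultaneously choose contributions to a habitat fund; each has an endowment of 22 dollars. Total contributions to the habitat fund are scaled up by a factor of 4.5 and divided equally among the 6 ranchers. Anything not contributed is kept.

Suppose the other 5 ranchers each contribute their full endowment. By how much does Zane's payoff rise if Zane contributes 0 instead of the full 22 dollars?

Switching from a contribution of 22 to 0 lets Zane keep an extra 22 dollars, but lowers the habitat fund by 22, which costs Zane their own share of that drop: 4.5/6 × 22 = 16.50.
Net gain = 22 − 16.50 = 5.50. The private return per contributed unit (0.7500) is below 1, so free-riding is indeed the best response regardless of what the others do.

5.50 dollars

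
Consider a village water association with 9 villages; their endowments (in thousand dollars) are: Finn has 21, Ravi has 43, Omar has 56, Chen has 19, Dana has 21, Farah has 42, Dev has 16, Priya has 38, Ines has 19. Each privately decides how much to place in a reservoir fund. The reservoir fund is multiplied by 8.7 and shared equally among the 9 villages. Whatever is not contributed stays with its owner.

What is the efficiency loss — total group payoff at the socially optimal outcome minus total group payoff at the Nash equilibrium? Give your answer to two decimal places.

The private return per contributed unit is 8.7/9 = 0.9667 < 1 for every player regardless of endowment, so the Nash equilibrium is zero contribution and the group total is Σ E_j = 21 + 43 + 56 + 19 + 21 + 42 + 16 + 38 + 19 = 275.
Each contributed unit returns 8.700 to the group, so the social optimum is full contribution by everyone: group total = 8.700 × 275 = 2392.50.
Efficiency loss = (8.700 − 1) × 275 = 2117.50.

2117.50 thousand dollars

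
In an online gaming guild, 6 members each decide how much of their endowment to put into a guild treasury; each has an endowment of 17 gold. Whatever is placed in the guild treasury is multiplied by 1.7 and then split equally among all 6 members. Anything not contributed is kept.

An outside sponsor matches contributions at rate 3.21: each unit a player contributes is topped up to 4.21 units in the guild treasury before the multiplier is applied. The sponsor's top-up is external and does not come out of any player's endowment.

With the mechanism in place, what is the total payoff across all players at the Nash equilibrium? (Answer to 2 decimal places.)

730.01 gold

With the mechanism, a contributed unit returns 1.7 × 4.21 / 6 = 1.1928 per unit of net cost to the contributor — now above 1 — so contributing fully is weakly dominant for every player.
At the Nash equilibrium everyone contributes 17. Group total payoff = 1.7 × 4.21 × 102 = 730.01.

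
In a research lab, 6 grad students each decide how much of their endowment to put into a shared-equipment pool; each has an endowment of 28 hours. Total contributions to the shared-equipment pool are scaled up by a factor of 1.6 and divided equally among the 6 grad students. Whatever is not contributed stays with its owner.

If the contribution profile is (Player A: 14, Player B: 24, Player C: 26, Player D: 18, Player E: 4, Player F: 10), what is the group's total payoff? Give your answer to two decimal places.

Total contributed: 14 + 24 + 26 + 18 + 4 + 10 = 96; total kept: 6 × 28 − 96 = 72.
The shared-equipment pool pays out 1.6 × 96 = 153.60 in aggregate.
Group total = 72 + 153.60 = 225.60.

225.60 hours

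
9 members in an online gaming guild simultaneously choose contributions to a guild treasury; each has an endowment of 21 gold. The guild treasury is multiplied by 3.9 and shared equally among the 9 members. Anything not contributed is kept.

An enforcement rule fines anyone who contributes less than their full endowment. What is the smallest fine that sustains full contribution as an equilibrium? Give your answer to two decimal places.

11.90 gold

Given the others contribute fully, the best deviation is to contribute 0 (any partial contribution still incurs the fine and gives up units whose private return 0.4333 is below 1).
Deviating from 21 to 0 saves 21 gold but forfeits the deviator's share of the drop in the guild treasury: 3.9/9 × 21 = 9.10.
So the deviation gain is 21 − 9.10 = 11.90, and the fine must be at least 11.90 gold to wipe it out.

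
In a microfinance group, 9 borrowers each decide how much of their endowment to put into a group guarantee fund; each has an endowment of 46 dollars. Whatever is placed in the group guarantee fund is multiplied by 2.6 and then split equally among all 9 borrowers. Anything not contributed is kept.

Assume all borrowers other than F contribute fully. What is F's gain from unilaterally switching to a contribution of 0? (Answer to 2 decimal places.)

Switching from a contribution of 46 to 0 lets F keep an extra 46 dollars, but lowers the group guarantee fund by 46, which costs F their own share of that drop: 2.6/9 × 46 = 13.29.
Net gain = 46 − 13.29 = 32.71. The private return per contributed unit (0.2889) is below 1, so free-riding is indeed the best response regardless of what the others do.

32.71 dollars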